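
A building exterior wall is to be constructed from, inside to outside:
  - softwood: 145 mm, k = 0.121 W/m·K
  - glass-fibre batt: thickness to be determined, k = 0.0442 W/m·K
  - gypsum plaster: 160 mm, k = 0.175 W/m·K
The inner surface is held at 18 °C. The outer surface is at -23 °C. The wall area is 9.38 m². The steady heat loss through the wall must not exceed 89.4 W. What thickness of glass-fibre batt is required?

Using the resistance-network approach (series):
R_softwood = L/(kA) = 0.145/(0.121×9.38) = 0.1278 K/W
R_gypsum plaster = L/(kA) = 0.16/(0.175×9.38) = 0.09747 K/W
Sum of the known resistances R_other = 0.2252 K/W
Required total resistance R_tot = ΔT/Q_allow = 41/89.4 = 0.4586 K/W
R_glass-fibre batt = R_tot − R_other = 0.2334 K/W
L = R·k·A = 0.2334×0.0442×9.38

L ≈ 96.8 mm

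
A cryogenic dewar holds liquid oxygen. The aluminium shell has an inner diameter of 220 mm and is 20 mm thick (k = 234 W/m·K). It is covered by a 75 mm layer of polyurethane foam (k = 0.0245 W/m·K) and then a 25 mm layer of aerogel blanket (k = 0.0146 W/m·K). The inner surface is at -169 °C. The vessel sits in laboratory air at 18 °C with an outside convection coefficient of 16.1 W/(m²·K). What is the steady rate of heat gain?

Spherical conduction: R = (1/r_in − 1/r_out)/(4πk) per layer; series-sum.
R_aluminium shell = (1/0.11 − 1/0.13)/(4π×234) = 4.756×10^-4 K/W
R_polyurethane foam = (1/0.13 − 1/0.205)/(4π×0.0245) = 9.141 K/W
R_aerogel blanket = (1/0.205 − 1/0.23)/(4π×0.0146) = 2.89 K/W
R_outer film = 1/(h·4πr_o²) = 1/(16.1×4π×0.23²) = 0.09343 K/W
R_total = 12.12 K/W
Q = ΔT/R_total = 187/12.12

Q ≈ 15.4 W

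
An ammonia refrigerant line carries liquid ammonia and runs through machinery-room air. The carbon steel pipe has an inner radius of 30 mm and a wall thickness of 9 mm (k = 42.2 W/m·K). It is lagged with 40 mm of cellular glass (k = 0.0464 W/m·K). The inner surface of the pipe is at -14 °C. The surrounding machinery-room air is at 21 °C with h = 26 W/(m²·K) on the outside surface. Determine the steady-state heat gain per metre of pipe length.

q′ ≈ 14 W/m

Cylindrical conduction, so R = ln(r₂/r₁)/(2πkL) per layer, in series:
R_carbon steel pipe wall = ln(39/30)/(2π×42.2×1) = 9.895×10^-4 K/W
R_cellular glass = ln(79/39)/(2π×0.0464×1) = 2.421 K/W
R_outer film = 1/(h_o·2πr_oL) = 1/(26×2π×0.079×1) = 0.07749 K/W
R_total = 2.5 K/W
Q = ΔT/R_total = 35/2.5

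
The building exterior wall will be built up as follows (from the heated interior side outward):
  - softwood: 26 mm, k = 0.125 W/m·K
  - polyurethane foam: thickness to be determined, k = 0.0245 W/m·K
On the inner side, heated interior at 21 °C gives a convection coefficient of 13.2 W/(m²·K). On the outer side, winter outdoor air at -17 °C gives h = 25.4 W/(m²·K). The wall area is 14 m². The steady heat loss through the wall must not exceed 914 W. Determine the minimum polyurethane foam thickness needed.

L ≈ 6.34 mm

Thermal resistances in series:
R_inner film = 1/(h_i·A) = 1/(13.2×14) = 0.005411 K/W
R_softwood = L/(kA) = 0.026/(0.125×14) = 0.01486 K/W
R_outer film = 1/(h_o·A) = 1/(25.4×14) = 0.002812 K/W
Sum of the known resistances R_other = 0.02308 K/W
Required total resistance R_tot = ΔT/Q_allow = 38/914 = 0.04158 K/W
R_polyurethane foam = R_tot − R_other = 0.01849 K/W
L = R·k·A = 0.01849×0.0245×14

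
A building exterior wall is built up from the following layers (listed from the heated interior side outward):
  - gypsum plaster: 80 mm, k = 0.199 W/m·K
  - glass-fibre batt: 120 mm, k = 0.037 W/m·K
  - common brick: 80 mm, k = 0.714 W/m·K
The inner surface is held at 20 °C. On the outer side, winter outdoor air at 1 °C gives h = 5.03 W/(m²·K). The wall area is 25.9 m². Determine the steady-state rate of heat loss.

Treating each layer as a thermal resistance in series:
R_gypsum plaster = L/(kA) = 0.08/(0.199×25.9) = 0.01552 K/W
R_glass-fibre batt = L/(kA) = 0.12/(0.037×25.9) = 0.1252 K/W
R_common brick = L/(kA) = 0.08/(0.714×25.9) = 0.004326 K/W
R_outer film = 1/(h_o·A) = 1/(5.03×25.9) = 0.007676 K/W
R_total = 0.1527 K/W
Q = ΔT / R_total = 19 / 0.1527

Q ≈ 124 W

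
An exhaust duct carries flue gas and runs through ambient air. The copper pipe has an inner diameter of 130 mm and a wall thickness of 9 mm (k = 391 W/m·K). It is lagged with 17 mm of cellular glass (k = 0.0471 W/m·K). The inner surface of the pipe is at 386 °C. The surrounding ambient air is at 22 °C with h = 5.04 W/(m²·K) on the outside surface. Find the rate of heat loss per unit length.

Cylindrical conduction, so R = ln(r₂/r₁)/(2πkL) per layer, in series:
R_copper pipe wall = ln(74/65)/(2π×391×1) = 5.278×10^-5 K/W
R_cellular glass = ln(91/74)/(2π×0.0471×1) = 0.6988 K/W
R_outer film = 1/(h_o·2πr_oL) = 1/(5.04×2π×0.091×1) = 0.347 K/W
R_total = 1.046 K/W
Q = ΔT/R_total = 364/1.046

q′ ≈ 348 W/m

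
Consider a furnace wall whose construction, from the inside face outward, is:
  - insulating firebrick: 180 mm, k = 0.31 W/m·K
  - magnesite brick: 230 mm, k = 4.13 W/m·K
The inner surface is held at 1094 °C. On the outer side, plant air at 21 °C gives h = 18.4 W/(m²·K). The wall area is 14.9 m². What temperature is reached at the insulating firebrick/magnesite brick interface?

T ≈ 192 °C

Treating each layer as a thermal resistance in series:
R_insulating firebrick = L/(kA) = 0.18/(0.31×14.9) = 0.03897 K/W
R_magnesite brick = L/(kA) = 0.23/(4.13×14.9) = 0.003738 K/W
R_outer film = 1/(h_o·A) = 1/(18.4×14.9) = 0.003648 K/W
R_total = 0.04635 K/W;  Q = ΔT/R_total = 1073/0.04635 = 23150 W
T_interface = T_inner − Q·ΣR(inner→interface) = 1094 − 23100×0.03897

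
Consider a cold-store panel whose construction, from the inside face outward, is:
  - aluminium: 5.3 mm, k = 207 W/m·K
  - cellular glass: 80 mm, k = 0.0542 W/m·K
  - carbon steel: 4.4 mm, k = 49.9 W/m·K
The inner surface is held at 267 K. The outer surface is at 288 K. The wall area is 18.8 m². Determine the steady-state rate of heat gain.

Q ≈ 267 W

Series thermal resistances:
R_aluminium = L/(kA) = 0.0053/(207×18.8) = 1.362×10^-6 K/W
R_cellular glass = L/(kA) = 0.08/(0.0542×18.8) = 0.07851 K/W
R_carbon steel = L/(kA) = 0.0044/(49.9×18.8) = 4.69×10^-6 K/W
R_total = 0.07852 K/W
Q = ΔT / R_total = 21 / 0.07852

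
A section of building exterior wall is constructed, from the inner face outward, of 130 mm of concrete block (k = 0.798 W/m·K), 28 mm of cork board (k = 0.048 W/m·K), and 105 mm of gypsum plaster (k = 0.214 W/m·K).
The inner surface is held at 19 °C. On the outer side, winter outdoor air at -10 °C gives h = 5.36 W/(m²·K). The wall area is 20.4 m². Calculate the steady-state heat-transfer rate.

Thermal resistances in series:
R_concrete block = L/(kA) = 0.13/(0.798×20.4) = 0.007986 K/W
R_cork board = L/(kA) = 0.028/(0.048×20.4) = 0.02859 K/W
R_gypsum plaster = L/(kA) = 0.105/(0.214×20.4) = 0.02405 K/W
R_outer film = 1/(h_o·A) = 1/(5.36×20.4) = 0.009145 K/W
R_total = 0.06978 K/W
Q = ΔT / R_total = 29 / 0.06978

Q ≈ 416 W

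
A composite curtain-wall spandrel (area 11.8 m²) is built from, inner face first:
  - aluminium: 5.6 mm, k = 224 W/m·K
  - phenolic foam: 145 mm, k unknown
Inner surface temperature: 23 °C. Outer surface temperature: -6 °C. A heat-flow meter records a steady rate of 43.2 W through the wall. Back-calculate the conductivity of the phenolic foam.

k ≈ 0.0183 W/(m·K)

Series thermal resistances:
R_aluminium = L/(kA) = 0.0056/(224×11.8) = 2.119×10^-6 K/W
Sum of known resistances R_other = 2.119×10^-6 K/W
Total R = ΔT/Q = 29/43.2 = 0.6713 K/W
R_phenolic foam = R_total − R_other = 0.6713 K/W
k = L/(R·A) = 0.145/(0.6713×11.8)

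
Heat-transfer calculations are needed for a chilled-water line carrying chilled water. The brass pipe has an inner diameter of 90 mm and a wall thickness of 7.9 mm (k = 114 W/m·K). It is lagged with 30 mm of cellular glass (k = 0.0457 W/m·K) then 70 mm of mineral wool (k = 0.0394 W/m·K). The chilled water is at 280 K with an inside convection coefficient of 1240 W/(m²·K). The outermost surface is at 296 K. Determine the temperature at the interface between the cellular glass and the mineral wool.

Radial resistances (cylindrical: R_cond = ln(r_o/r_i)/(2πkL), R_conv = 1/(h·2πrL)):
R_inner film = 1/(h_i·2πr₁L) = 1/(1240×2π×0.045×1) = 0.002852 K/W
R_brass pipe wall = ln(52.9/45)/(2π×114×1) = 2.258×10^-4 K/W
R_cellular glass = ln(82.9/52.9)/(2π×0.0457×1) = 1.564 K/W
R_mineral wool = ln(152.9/82.9)/(2π×0.0394×1) = 2.473 K/W
R_total = 4.04 K/W
Q = ΔT/R_total = 16/4.04
Q = 3.96 W/m
T_interface = T_inner + Q·ΣR(inner→interface) = 280 + 3.96×1.568

T ≈ 286 K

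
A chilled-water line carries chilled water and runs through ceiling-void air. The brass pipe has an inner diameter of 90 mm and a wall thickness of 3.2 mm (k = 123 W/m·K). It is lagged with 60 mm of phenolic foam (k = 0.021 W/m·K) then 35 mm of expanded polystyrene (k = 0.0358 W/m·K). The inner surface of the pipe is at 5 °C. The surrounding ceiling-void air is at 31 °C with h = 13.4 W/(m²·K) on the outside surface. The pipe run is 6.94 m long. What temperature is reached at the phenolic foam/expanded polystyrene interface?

Per-layer cylindrical resistances, series-summed:
R_brass pipe wall = ln(48.2/45)/(2π×123×6.94) = 1.281×10^-5 K/W
R_phenolic foam = ln(108.2/48.2)/(2π×0.021×6.94) = 0.8831 K/W
R_expanded polystyrene = ln(143.2/108.2)/(2π×0.0358×6.94) = 0.1795 K/W
R_outer film = 1/(h_o·2πr_oL) = 1/(13.4×2π×0.1432×6.94) = 0.01195 K/W
R_total = 1.075 K/W
Q = ΔT/R_total = 26/1.075
Q = 24.2 W
T_interface = T_inner + Q·ΣR(inner→interface) = 5 + 24.2×0.8831

T ≈ 26.4 °C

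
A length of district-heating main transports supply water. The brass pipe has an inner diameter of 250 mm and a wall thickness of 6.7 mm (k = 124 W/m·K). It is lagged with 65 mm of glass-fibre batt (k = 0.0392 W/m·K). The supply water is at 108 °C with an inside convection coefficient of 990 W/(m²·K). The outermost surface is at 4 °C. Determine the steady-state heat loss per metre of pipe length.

q′ ≈ 63.8 W/m

Radial resistances (cylindrical: R_cond = ln(r_o/r_i)/(2πkL), R_conv = 1/(h·2πrL)):
R_inner film = 1/(h_i·2πr₁L) = 1/(990×2π×0.125×1) = 0.001286 K/W
R_brass pipe wall = ln(131.7/125)/(2π×124×1) = 6.702×10^-5 K/W
R_glass-fibre batt = ln(196.7/131.7)/(2π×0.0392×1) = 1.629 K/W
R_total = 1.63 K/W
Q = ΔT/R_total = 104/1.63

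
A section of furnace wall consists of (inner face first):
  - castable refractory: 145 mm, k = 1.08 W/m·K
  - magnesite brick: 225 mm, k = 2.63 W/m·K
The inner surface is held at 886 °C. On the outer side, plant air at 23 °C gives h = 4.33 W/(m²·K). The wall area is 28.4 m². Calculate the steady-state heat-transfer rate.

Q ≈ 54400 W

Using the resistance-network approach (series):
R_castable refractory = L/(kA) = 0.145/(1.08×28.4) = 0.004727 K/W
R_magnesite brick = L/(kA) = 0.225/(2.63×28.4) = 0.003012 K/W
R_outer film = 1/(h_o·A) = 1/(4.33×28.4) = 0.008132 K/W
R_total = 0.01587 K/W
Q = ΔT / R_total = 863 / 0.01587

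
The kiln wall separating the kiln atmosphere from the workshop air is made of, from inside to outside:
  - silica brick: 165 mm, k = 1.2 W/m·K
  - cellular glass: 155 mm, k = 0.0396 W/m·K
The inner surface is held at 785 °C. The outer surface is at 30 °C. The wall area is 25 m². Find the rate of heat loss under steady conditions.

Model the wall as resistances in series:
R_silica brick = L/(kA) = 0.165/(1.2×25) = 0.0055 K/W
R_cellular glass = L/(kA) = 0.155/(0.0396×25) = 0.1566 K/W
R_total = 0.1621 K/W
Q = ΔT / R_total = 755 / 0.1621

Q ≈ 4660 W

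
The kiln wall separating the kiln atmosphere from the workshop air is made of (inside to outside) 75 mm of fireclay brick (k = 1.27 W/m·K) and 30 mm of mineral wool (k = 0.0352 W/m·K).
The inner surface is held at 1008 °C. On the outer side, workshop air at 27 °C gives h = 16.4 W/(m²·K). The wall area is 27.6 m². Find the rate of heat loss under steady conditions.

Q ≈ 27800 W

Model the wall as resistances in series:
R_fireclay brick = L/(kA) = 0.075/(1.27×27.6) = 0.00214 K/W
R_mineral wool = L/(kA) = 0.03/(0.0352×27.6) = 0.03088 K/W
R_outer film = 1/(h_o·A) = 1/(16.4×27.6) = 0.002209 K/W
R_total = 0.03523 K/W
Q = ΔT / R_total = 981 / 0.03523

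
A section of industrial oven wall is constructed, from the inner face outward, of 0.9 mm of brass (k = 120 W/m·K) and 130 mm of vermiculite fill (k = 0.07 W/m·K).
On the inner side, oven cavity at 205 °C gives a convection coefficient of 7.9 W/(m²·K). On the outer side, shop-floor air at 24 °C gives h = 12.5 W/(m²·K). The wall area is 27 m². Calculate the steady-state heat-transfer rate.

Q ≈ 2370 W

Model the wall as resistances in series:
R_inner film = 1/(h_i·A) = 1/(7.9×27) = 0.004688 K/W
R_brass = L/(kA) = 0.0009/(120×27) = 2.778×10^-7 K/W
R_vermiculite fill = L/(kA) = 0.13/(0.07×27) = 0.06878 K/W
R_outer film = 1/(h_o·A) = 1/(12.5×27) = 0.002963 K/W
R_total = 0.07643 K/W
Q = ΔT / R_total = 181 / 0.07643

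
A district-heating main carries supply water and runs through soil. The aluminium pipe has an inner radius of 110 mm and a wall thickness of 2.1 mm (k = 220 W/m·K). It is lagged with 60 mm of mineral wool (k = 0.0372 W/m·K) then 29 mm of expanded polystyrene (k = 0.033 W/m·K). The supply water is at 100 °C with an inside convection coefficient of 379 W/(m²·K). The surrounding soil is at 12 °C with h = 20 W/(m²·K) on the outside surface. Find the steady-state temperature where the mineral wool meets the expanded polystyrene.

T ≈ 38.5 °C

Cylindrical conduction, so R = ln(r₂/r₁)/(2πkL) per layer, in series:
R_inner film = 1/(h_i·2πr₁L) = 1/(379×2π×0.11×1) = 0.003818 K/W
R_aluminium pipe wall = ln(112.1/110)/(2π×220×1) = 1.368×10^-5 K/W
R_mineral wool = ln(172.1/112.1)/(2π×0.0372×1) = 1.834 K/W
R_expanded polystyrene = ln(201.1/172.1)/(2π×0.033×1) = 0.7511 K/W
R_outer film = 1/(h_o·2πr_oL) = 1/(20×2π×0.2011×1) = 0.03957 K/W
R_total = 2.629 K/W
Q = ΔT/R_total = 88/2.629
Q = 33.5 W/m
T_interface = T_inner − Q·ΣR(inner→interface) = 100 − 33.5×1.838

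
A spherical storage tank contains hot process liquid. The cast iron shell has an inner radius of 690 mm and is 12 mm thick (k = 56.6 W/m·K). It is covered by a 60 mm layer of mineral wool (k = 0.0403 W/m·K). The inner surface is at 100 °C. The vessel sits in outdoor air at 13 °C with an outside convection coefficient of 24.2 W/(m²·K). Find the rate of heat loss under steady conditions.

Q ≈ 383 W

Each spherical layer contributes R = (1/r_i − 1/r_o)/(4πk):
R_cast iron shell = (1/0.69 − 1/0.702)/(4π×56.6) = 3.483×10^-5 K/W
R_mineral wool = (1/0.702 − 1/0.762)/(4π×0.0403) = 0.2215 K/W
R_outer film = 1/(h·4πr_o²) = 1/(24.2×4π×0.762²) = 0.005663 K/W
R_total = 0.2272 K/W
Q = ΔT/R_total = 87/0.2272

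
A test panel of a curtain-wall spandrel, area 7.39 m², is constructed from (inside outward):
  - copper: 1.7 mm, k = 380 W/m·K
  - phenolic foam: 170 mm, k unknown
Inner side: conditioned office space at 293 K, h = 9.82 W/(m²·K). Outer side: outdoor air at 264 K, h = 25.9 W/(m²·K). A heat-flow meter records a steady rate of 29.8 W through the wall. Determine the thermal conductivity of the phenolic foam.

Series thermal resistances:
R_inner film = 1/(h_i·A) = 1/(9.82×7.39) = 0.01378 K/W
R_copper = L/(kA) = 0.0017/(380×7.39) = 6.054×10^-7 K/W
R_outer film = 1/(h_o·A) = 1/(25.9×7.39) = 0.005225 K/W
Sum of known resistances R_other = 0.01901 K/W
Total R = ΔT/Q = 29/29.8 = 0.9732 K/W
R_phenolic foam = R_total − R_other = 0.9541 K/W
k = L/(R·A) = 0.17/(0.9541×7.39)

k ≈ 0.0241 W/(m·K)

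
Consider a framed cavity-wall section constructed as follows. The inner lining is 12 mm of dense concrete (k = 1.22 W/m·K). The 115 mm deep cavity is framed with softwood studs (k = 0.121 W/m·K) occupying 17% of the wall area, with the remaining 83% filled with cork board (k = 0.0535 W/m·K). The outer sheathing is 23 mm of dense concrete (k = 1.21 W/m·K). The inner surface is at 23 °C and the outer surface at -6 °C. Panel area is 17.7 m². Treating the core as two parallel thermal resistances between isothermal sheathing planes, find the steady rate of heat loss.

Sheathing layers in series; stud and cavity paths in parallel between them.
R_inner = 0.012/(1.22×17.7) = 5.557×10^-4 K/W
R_stud  = 0.115/(0.121×0.17×17.7) = 0.3159 K/W
R_cav   = 0.115/(0.0535×0.83×17.7) = 0.1463 K/W
1/R_core = 1/R_stud + 1/R_cav → R_core = 0.1 K/W
R_outer = 0.023/(1.21×17.7) = 0.001074 K/W
R_total = 0.1016 K/W
Q = ΔT/R_total = 29/0.1016

Q ≈ 285 W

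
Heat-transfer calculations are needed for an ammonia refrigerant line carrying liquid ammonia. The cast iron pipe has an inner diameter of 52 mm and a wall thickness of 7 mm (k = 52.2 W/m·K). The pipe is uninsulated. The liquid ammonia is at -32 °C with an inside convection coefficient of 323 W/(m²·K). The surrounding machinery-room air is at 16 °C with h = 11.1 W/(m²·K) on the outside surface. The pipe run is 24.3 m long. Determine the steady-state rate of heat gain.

Radial resistances (cylindrical: R_cond = ln(r_o/r_i)/(2πkL), R_conv = 1/(h·2πrL)):
R_inner film = 1/(h_i·2πr₁L) = 1/(323×2π×0.026×24.3) = 7.799×10^-4 K/W
R_cast iron pipe wall = ln(33/26)/(2π×52.2×24.3) = 2.991×10^-5 K/W
R_outer film = 1/(h_o·2πr_oL) = 1/(11.1×2π×0.033×24.3) = 0.01788 K/W
R_total = 0.01869 K/W
Q = ΔT/R_total = 48/0.01869

Q ≈ 2570 W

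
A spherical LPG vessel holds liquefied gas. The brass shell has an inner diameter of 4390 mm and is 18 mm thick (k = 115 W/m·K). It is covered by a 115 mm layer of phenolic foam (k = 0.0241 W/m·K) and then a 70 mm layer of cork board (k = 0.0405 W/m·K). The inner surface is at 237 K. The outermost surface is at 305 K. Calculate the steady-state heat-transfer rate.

Each spherical layer contributes R = (1/r_i − 1/r_o)/(4πk):
R_brass shell = (1/2.195 − 1/2.213)/(4π×115) = 2.564×10^-6 K/W
R_phenolic foam = (1/2.213 − 1/2.328)/(4π×0.0241) = 0.07371 K/W
R_cork board = (1/2.328 − 1/2.398)/(4π×0.0405) = 0.02464 K/W
R_total = 0.09835 K/W
Q = ΔT/R_total = 68/0.09835

Q ≈ 691 W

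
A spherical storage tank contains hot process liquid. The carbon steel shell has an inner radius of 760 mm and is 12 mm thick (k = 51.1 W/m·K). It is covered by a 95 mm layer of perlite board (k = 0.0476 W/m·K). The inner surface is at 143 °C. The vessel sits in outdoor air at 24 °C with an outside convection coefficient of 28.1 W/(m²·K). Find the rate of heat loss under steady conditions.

Q ≈ 494 W

Spherical conduction: R = (1/r_in − 1/r_out)/(4πk) per layer; series-sum.
R_carbon steel shell = (1/0.76 − 1/0.772)/(4π×51.1) = 3.185×10^-5 K/W
R_perlite board = (1/0.772 − 1/0.867)/(4π×0.0476) = 0.2373 K/W
R_outer film = 1/(h·4πr_o²) = 1/(28.1×4π×0.867²) = 0.003767 K/W
R_total = 0.2411 K/W
Q = ΔT/R_total = 119/0.2411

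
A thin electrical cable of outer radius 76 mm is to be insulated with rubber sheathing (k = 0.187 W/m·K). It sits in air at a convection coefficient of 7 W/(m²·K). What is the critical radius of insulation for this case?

For a cylinder r_cr = k/h = 0.187/7
r_cr = 26.7 mm; since the bare radius (76 mm) is above r_cr, any added insulation will reduce heat loss.

r_cr ≈ 26.7 mm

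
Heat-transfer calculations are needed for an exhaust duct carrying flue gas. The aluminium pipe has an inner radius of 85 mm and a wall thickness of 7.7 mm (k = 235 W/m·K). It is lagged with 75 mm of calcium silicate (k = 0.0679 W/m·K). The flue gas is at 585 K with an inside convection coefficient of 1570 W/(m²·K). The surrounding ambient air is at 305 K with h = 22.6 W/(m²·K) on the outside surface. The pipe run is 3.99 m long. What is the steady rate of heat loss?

Q ≈ 780 W

Per-layer cylindrical resistances, series-summed:
R_inner film = 1/(h_i·2πr₁L) = 1/(1570×2π×0.085×3.99) = 2.989×10^-4 K/W
R_aluminium pipe wall = ln(92.7/85)/(2π×235×3.99) = 1.472×10^-5 K/W
R_calcium silicate = ln(167.7/92.7)/(2π×0.0679×3.99) = 0.3483 K/W
R_outer film = 1/(h_o·2πr_oL) = 1/(22.6×2π×0.1677×3.99) = 0.01052 K/W
R_total = 0.3591 K/W
Q = ΔT/R_total = 280/0.3591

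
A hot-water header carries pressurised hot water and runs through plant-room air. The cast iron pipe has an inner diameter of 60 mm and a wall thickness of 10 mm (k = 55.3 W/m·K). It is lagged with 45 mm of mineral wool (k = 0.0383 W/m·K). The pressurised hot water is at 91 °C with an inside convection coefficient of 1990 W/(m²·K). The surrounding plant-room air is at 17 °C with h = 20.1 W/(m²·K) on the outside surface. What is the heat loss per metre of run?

Radial resistances (cylindrical: R_cond = ln(r_o/r_i)/(2πkL), R_conv = 1/(h·2πrL)):
R_inner film = 1/(h_i·2πr₁L) = 1/(1990×2π×0.03×1) = 0.002666 K/W
R_cast iron pipe wall = ln(40/30)/(2π×55.3×1) = 8.28×10^-4 K/W
R_mineral wool = ln(85/40)/(2π×0.0383×1) = 3.132 K/W
R_outer film = 1/(h_o·2πr_oL) = 1/(20.1×2π×0.085×1) = 0.09315 K/W
R_total = 3.229 K/W
Q = ΔT/R_total = 74/3.229

q′ ≈ 22.9 W/m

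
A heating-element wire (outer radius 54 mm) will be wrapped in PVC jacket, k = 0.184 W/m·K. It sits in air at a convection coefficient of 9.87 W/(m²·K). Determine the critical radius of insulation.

For a cylinder r_cr = k/h = 0.184/9.87
r_cr = 18.6 mm; since the bare radius (54 mm) is above r_cr, any added insulation will reduce heat loss.

r_cr ≈ 18.6 mm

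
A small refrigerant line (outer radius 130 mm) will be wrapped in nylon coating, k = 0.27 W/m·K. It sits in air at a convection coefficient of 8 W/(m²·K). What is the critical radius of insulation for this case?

For a cylinder r_cr = k/h = 0.27/8
r_cr = 33.8 mm; since the bare radius (130 mm) is above r_cr, any added insulation will reduce heat loss.

r_cr ≈ 33.8 mm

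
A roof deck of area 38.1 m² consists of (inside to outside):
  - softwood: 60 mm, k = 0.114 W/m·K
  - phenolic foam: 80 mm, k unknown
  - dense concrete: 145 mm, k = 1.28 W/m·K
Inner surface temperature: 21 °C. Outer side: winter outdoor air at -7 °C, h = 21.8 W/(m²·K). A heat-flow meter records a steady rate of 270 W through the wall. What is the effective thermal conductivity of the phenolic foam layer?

Treating each layer as a thermal resistance in series:
R_softwood = L/(kA) = 0.06/(0.114×38.1) = 0.01381 K/W
R_dense concrete = L/(kA) = 0.145/(1.28×38.1) = 0.002973 K/W
R_outer film = 1/(h_o·A) = 1/(21.8×38.1) = 0.001204 K/W
Sum of known resistances R_other = 0.01799 K/W
Total R = ΔT/Q = 28/270 = 0.1037 K/W
R_phenolic foam = R_total − R_other = 0.08571 K/W
k = L/(R·A) = 0.08/(0.08571×38.1)

k ≈ 0.0245 W/(m·K)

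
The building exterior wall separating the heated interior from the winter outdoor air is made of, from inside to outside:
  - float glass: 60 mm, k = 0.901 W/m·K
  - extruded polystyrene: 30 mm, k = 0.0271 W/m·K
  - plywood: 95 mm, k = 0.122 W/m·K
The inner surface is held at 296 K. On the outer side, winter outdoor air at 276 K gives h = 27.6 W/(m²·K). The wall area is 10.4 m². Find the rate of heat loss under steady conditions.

Q ≈ 105 W

Using the resistance-network approach (series):
R_float glass = L/(kA) = 0.06/(0.901×10.4) = 0.006403 K/W
R_extruded polystyrene = L/(kA) = 0.03/(0.0271×10.4) = 0.1064 K/W
R_plywood = L/(kA) = 0.095/(0.122×10.4) = 0.07487 K/W
R_outer film = 1/(h_o·A) = 1/(27.6×10.4) = 0.003484 K/W
R_total = 0.1912 K/W
Q = ΔT / R_total = 20 / 0.1912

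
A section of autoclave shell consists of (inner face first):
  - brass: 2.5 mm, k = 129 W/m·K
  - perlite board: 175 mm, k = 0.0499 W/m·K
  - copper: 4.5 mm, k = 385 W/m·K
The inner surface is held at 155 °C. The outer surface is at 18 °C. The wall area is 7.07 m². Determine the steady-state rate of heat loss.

Thermal resistances in series:
R_brass = L/(kA) = 0.0025/(129×7.07) = 2.741×10^-6 K/W
R_perlite board = L/(kA) = 0.175/(0.0499×7.07) = 0.496 K/W
R_copper = L/(kA) = 0.0045/(385×7.07) = 1.653×10^-6 K/W
R_total = 0.496 K/W
Q = ΔT / R_total = 137 / 0.496

Q ≈ 276 W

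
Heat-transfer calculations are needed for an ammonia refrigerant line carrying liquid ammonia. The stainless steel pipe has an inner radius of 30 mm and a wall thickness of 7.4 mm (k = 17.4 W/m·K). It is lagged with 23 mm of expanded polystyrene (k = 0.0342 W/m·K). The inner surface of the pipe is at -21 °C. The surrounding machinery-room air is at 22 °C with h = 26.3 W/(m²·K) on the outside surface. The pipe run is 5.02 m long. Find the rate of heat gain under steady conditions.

Treating each annulus and film as a series resistance:
R_stainless steel pipe wall = ln(37.4/30)/(2π×17.4×5.02) = 4.017×10^-4 K/W
R_expanded polystyrene = ln(60.4/37.4)/(2π×0.0342×5.02) = 0.4443 K/W
R_outer film = 1/(h_o·2πr_oL) = 1/(26.3×2π×0.0604×5.02) = 0.01996 K/W
R_total = 0.4647 K/W
Q = ΔT/R_total = 43/0.4647

Q ≈ 92.5 W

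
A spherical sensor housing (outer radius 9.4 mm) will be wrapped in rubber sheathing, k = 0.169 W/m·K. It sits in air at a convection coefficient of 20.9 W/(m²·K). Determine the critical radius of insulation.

For a sphere r_cr = 2k/h = 2×0.169/20.9
r_cr = 16.2 mm; since the bare radius (9.4 mm) is below r_cr, adding a thin layer of insulation will *increase* heat loss.

r_cr ≈ 16.2 mm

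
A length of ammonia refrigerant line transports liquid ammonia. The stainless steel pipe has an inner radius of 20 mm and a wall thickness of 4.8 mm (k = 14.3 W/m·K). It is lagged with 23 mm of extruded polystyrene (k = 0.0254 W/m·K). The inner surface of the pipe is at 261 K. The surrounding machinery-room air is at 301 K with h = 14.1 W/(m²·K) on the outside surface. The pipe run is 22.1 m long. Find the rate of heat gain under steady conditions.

Q ≈ 203 W

Radial resistances (cylindrical: R_cond = ln(r_o/r_i)/(2πkL), R_conv = 1/(h·2πrL)):
R_stainless steel pipe wall = ln(24.8/20)/(2π×14.3×22.1) = 1.083×10^-4 K/W
R_extruded polystyrene = ln(47.8/24.8)/(2π×0.0254×22.1) = 0.186 K/W
R_outer film = 1/(h_o·2πr_oL) = 1/(14.1×2π×0.0478×22.1) = 0.01069 K/W
R_total = 0.1968 K/W
Q = ΔT/R_total = 40/0.1968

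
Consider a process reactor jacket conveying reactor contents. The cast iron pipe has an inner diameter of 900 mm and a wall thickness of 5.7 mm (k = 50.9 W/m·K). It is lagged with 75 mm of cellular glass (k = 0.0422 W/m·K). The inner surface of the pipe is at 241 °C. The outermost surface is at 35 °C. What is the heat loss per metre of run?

Treating each annulus and film as a series resistance:
R_cast iron pipe wall = ln(455.7/450)/(2π×50.9×1) = 3.936×10^-5 K/W
R_cellular glass = ln(530.7/455.7)/(2π×0.0422×1) = 0.5746 K/W
R_total = 0.5747 K/W
Q = ΔT/R_total = 206/0.5747

q′ ≈ 358 W/m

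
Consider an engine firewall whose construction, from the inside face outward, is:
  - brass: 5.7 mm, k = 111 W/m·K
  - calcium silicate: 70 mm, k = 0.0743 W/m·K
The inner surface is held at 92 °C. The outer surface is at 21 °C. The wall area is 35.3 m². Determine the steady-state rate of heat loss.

Treating each layer as a thermal resistance in series:
R_brass = L/(kA) = 0.0057/(111×35.3) = 1.455×10^-6 K/W
R_calcium silicate = L/(kA) = 0.07/(0.0743×35.3) = 0.02669 K/W
R_total = 0.02669 K/W
Q = ΔT / R_total = 71 / 0.02669

Q ≈ 2660 W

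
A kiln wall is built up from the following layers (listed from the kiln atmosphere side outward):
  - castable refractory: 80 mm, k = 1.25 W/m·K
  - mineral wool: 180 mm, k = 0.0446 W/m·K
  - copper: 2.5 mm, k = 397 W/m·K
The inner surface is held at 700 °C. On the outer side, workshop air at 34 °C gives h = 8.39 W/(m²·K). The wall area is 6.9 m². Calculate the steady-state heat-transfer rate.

Q ≈ 1090 W

Model the wall as resistances in series:
R_castable refractory = L/(kA) = 0.08/(1.25×6.9) = 0.009275 K/W
R_mineral wool = L/(kA) = 0.18/(0.0446×6.9) = 0.5849 K/W
R_copper = L/(kA) = 0.0025/(397×6.9) = 9.126×10^-7 K/W
R_outer film = 1/(h_o·A) = 1/(8.39×6.9) = 0.01727 K/W
R_total = 0.6115 K/W
Q = ΔT / R_total = 666 / 0.6115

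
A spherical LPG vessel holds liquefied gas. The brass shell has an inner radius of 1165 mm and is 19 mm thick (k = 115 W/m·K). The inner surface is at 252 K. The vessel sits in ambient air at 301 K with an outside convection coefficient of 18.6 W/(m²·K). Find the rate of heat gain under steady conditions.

Q ≈ 16000 W

Spherical conduction: R = (1/r_in − 1/r_out)/(4πk) per layer; series-sum.
R_brass shell = (1/1.165 − 1/1.184)/(4π×115) = 9.532×10^-6 K/W
R_outer film = 1/(h·4πr_o²) = 1/(18.6×4π×1.184²) = 0.003052 K/W
R_total = 0.003061 K/W
Q = ΔT/R_total = 49/0.003061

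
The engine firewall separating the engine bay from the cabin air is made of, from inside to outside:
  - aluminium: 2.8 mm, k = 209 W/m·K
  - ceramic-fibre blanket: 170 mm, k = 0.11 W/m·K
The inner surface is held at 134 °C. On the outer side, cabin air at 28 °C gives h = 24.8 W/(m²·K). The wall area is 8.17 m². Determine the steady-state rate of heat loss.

Q ≈ 546 W

Treating each layer as a thermal resistance in series:
R_aluminium = L/(kA) = 0.0028/(209×8.17) = 1.64×10^-6 K/W
R_ceramic-fibre blanket = L/(kA) = 0.17/(0.11×8.17) = 0.1892 K/W
R_outer film = 1/(h_o·A) = 1/(24.8×8.17) = 0.004935 K/W
R_total = 0.1941 K/W
Q = ΔT / R_total = 106 / 0.1941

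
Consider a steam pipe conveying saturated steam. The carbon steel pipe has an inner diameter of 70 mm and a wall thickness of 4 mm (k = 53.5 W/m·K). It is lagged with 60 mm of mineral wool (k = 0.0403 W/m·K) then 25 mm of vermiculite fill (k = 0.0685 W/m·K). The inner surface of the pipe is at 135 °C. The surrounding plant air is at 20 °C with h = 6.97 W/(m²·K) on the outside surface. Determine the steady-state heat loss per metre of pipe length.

q′ ≈ 26.2 W/m

Cylindrical conduction, so R = ln(r₂/r₁)/(2πkL) per layer, in series:
R_carbon steel pipe wall = ln(39/35)/(2π×53.5×1) = 3.219×10^-4 K/W
R_mineral wool = ln(99/39)/(2π×0.0403×1) = 3.679 K/W
R_vermiculite fill = ln(124/99)/(2π×0.0685×1) = 0.5231 K/W
R_outer film = 1/(h_o·2πr_oL) = 1/(6.97×2π×0.124×1) = 0.1841 K/W
R_total = 4.387 K/W
Q = ΔT/R_total = 115/4.387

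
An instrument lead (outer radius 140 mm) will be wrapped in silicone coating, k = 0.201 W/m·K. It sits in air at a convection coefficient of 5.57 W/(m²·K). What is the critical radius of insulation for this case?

For a cylinder r_cr = k/h = 0.201/5.57
r_cr = 36.1 mm; since the bare radius (140 mm) is above r_cr, any added insulation will reduce heat loss.

r_cr ≈ 36.1 mm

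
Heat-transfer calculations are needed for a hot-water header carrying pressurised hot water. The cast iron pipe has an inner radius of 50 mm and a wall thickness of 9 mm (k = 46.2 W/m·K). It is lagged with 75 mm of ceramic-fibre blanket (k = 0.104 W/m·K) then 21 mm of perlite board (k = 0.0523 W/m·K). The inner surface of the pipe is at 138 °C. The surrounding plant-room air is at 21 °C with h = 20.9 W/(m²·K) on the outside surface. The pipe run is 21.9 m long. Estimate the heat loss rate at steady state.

Per-layer cylindrical resistances, series-summed:
R_cast iron pipe wall = ln(59/50)/(2π×46.2×21.9) = 2.604×10^-5 K/W
R_ceramic-fibre blanket = ln(134/59)/(2π×0.104×21.9) = 0.05732 K/W
R_perlite board = ln(155/134)/(2π×0.0523×21.9) = 0.02023 K/W
R_outer film = 1/(h_o·2πr_oL) = 1/(20.9×2π×0.155×21.9) = 0.002243 K/W
R_total = 0.07982 K/W
Q = ΔT/R_total = 117/0.07982

Q ≈ 1470 W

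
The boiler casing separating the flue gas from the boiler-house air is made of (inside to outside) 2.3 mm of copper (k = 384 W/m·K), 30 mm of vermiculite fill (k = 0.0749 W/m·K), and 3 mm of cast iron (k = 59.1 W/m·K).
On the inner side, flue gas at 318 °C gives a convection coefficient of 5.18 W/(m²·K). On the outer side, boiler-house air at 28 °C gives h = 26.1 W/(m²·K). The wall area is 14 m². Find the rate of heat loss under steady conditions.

Q ≈ 6420 W

Using the resistance-network approach (series):
R_inner film = 1/(h_i·A) = 1/(5.18×14) = 0.01379 K/W
R_copper = L/(kA) = 0.0023/(384×14) = 4.278×10^-7 K/W
R_vermiculite fill = L/(kA) = 0.03/(0.0749×14) = 0.02861 K/W
R_cast iron = L/(kA) = 0.003/(59.1×14) = 3.626×10^-6 K/W
R_outer film = 1/(h_o·A) = 1/(26.1×14) = 0.002737 K/W
R_total = 0.04514 K/W
Q = ΔT / R_total = 290 / 0.04514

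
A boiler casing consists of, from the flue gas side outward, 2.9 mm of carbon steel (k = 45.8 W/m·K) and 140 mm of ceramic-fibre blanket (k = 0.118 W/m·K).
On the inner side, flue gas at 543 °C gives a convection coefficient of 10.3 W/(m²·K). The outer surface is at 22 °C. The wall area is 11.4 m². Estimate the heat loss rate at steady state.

Using the resistance-network approach (series):
R_inner film = 1/(h_i·A) = 1/(10.3×11.4) = 0.008516 K/W
R_carbon steel = L/(kA) = 0.0029/(45.8×11.4) = 5.554×10^-6 K/W
R_ceramic-fibre blanket = L/(kA) = 0.14/(0.118×11.4) = 0.1041 K/W
R_total = 0.1126 K/W
Q = ΔT / R_total = 521 / 0.1126

Q ≈ 4630 W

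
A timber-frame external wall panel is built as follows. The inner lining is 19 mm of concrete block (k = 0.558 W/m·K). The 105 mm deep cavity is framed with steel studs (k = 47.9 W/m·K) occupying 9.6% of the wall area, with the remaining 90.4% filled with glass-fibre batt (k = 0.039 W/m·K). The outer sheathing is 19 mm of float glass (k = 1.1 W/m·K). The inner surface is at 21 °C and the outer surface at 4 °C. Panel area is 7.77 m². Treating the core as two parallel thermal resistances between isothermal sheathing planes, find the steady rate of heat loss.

Sheathing layers in series; stud and cavity paths in parallel between them.
R_inner = 0.019/(0.558×7.77) = 0.004382 K/W
R_stud  = 0.105/(47.9×0.096×7.77) = 0.002939 K/W
R_cav   = 0.105/(0.039×0.904×7.77) = 0.3833 K/W
1/R_core = 1/R_stud + 1/R_cav → R_core = 0.002916 K/W
R_outer = 0.019/(1.1×7.77) = 0.002223 K/W
R_total = 0.009522 K/W
Q = ΔT/R_total = 17/0.009522

Q ≈ 1790 W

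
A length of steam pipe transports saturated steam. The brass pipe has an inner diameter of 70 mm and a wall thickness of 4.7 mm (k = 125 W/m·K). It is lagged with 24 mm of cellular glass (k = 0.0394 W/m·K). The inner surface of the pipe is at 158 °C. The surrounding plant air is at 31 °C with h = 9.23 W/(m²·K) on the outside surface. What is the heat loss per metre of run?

Treating each annulus and film as a series resistance:
R_brass pipe wall = ln(39.7/35)/(2π×125×1) = 1.604×10^-4 K/W
R_cellular glass = ln(63.7/39.7)/(2π×0.0394×1) = 1.91 K/W
R_outer film = 1/(h_o·2πr_oL) = 1/(9.23×2π×0.0637×1) = 0.2707 K/W
R_total = 2.181 K/W
Q = ΔT/R_total = 127/2.181

q′ ≈ 58.2 W/m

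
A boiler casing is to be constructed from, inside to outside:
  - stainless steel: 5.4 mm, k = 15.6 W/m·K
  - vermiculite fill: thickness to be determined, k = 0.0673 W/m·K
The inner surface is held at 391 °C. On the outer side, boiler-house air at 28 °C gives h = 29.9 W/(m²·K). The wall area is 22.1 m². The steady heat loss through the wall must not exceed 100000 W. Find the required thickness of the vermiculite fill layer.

Series thermal resistances:
R_stainless steel = L/(kA) = 0.0054/(15.6×22.1) = 1.566×10^-5 K/W
R_outer film = 1/(h_o·A) = 1/(29.9×22.1) = 0.001513 K/W
Sum of the known resistances R_other = 0.001529 K/W
Required total resistance R_tot = ΔT/Q_allow = 363/100000 = 0.00363 K/W
R_vermiculite fill = R_tot − R_other = 0.002101 K/W
L = R·k·A = 0.002101×0.0673×22.1

L ≈ 3.12 mm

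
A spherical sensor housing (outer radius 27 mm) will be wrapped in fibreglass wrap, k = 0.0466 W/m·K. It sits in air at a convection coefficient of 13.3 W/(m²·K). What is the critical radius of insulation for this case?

For a sphere r_cr = 2k/h = 2×0.0466/13.3
r_cr = 7.01 mm; since the bare radius (27 mm) is above r_cr, any added insulation will reduce heat loss.

r_cr ≈ 7.01 mm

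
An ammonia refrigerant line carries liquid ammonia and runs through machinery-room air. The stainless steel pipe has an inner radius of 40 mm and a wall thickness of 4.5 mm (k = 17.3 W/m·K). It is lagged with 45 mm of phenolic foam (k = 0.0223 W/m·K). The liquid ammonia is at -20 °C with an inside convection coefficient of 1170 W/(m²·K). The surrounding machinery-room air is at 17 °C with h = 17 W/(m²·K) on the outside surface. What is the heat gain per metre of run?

For a radial system each layer contributes R = ln(r_out/r_in)/(2πkL); films add R = 1/(hA).
R_inner film = 1/(h_i·2πr₁L) = 1/(1170×2π×0.04×1) = 0.003401 K/W
R_stainless steel pipe wall = ln(44.5/40)/(2π×17.3×1) = 9.808×10^-4 K/W
R_phenolic foam = ln(89.5/44.5)/(2π×0.0223×1) = 4.987 K/W
R_outer film = 1/(h_o·2πr_oL) = 1/(17×2π×0.0895×1) = 0.1046 K/W
R_total = 5.096 K/W
Q = ΔT/R_total = 37/5.096

q′ ≈ 7.26 W/m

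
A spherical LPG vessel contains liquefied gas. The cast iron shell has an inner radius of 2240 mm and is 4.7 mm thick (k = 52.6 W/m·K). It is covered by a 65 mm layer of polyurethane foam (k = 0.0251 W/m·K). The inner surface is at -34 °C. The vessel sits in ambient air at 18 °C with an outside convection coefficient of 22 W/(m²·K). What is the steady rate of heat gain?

Q ≈ 1290 W

Spherical conduction: R = (1/r_in − 1/r_out)/(4πk) per layer; series-sum.
R_cast iron shell = (1/2.24 − 1/2.2447)/(4π×52.6) = 1.414×10^-6 K/W
R_polyurethane foam = (1/2.2447 − 1/2.3097)/(4π×0.0251) = 0.03975 K/W
R_outer film = 1/(h·4πr_o²) = 1/(22×4π×2.3097²) = 6.78×10^-4 K/W
R_total = 0.04043 K/W
Q = ΔT/R_total = 52/0.04043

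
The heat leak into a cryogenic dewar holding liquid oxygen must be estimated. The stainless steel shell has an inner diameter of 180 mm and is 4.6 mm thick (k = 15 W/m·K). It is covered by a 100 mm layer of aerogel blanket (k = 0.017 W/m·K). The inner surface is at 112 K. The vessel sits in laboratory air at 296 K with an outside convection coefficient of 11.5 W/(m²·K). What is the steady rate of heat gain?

Spherical conduction: R = (1/r_in − 1/r_out)/(4πk) per layer; series-sum.
R_stainless steel shell = (1/0.09 − 1/0.0946)/(4π×15) = 0.002866 K/W
R_aerogel blanket = (1/0.0946 − 1/0.1946)/(4π×0.017) = 25.43 K/W
R_outer film = 1/(h·4πr_o²) = 1/(11.5×4π×0.1946²) = 0.1827 K/W
R_total = 25.61 K/W
Q = ΔT/R_total = 184/25.61

Q ≈ 7.18 W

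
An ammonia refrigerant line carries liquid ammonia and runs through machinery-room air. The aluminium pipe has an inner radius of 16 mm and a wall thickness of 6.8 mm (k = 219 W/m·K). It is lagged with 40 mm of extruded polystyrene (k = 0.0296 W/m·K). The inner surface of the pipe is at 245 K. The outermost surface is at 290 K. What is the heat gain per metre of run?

q′ ≈ 8.26 W/m

Per-layer cylindrical resistances, series-summed:
R_aluminium pipe wall = ln(22.8/16)/(2π×219×1) = 2.574×10^-4 K/W
R_extruded polystyrene = ln(62.8/22.8)/(2π×0.0296×1) = 5.448 K/W
R_total = 5.448 K/W
Q = ΔT/R_total = 45/5.448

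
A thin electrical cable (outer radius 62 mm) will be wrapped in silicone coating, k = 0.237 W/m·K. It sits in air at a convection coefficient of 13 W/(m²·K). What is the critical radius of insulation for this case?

For a cylinder r_cr = k/h = 0.237/13
r_cr = 18.2 mm; since the bare radius (62 mm) is above r_cr, any added insulation will reduce heat loss.

r_cr ≈ 18.2 mm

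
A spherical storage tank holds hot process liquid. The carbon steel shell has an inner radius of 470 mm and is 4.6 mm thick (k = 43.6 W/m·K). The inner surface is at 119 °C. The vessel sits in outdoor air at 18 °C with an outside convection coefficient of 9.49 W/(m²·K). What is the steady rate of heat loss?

Each spherical layer contributes R = (1/r_i − 1/r_o)/(4πk):
R_carbon steel shell = (1/0.47 − 1/0.4746)/(4π×43.6) = 3.764×10^-5 K/W
R_outer film = 1/(h·4πr_o²) = 1/(9.49×4π×0.4746²) = 0.03723 K/W
R_total = 0.03727 K/W
Q = ΔT/R_total = 101/0.03727

Q ≈ 2710 W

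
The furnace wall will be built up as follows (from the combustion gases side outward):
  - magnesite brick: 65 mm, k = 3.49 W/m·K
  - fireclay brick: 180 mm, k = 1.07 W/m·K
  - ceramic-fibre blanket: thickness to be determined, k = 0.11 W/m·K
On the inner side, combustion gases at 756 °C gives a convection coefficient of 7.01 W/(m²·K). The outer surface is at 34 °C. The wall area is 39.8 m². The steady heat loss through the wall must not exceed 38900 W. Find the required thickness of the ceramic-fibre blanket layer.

L ≈ 45 mm

Using the resistance-network approach (series):
R_inner film = 1/(h_i·A) = 1/(7.01×39.8) = 0.003584 K/W
R_magnesite brick = L/(kA) = 0.065/(3.49×39.8) = 4.68×10^-4 K/W
R_fireclay brick = L/(kA) = 0.18/(1.07×39.8) = 0.004227 K/W
Sum of the known resistances R_other = 0.008279 K/W
Required total resistance R_tot = ΔT/Q_allow = 722/38900 = 0.01856 K/W
R_ceramic-fibre blanket = R_tot − R_other = 0.01028 K/W
L = R·k·A = 0.01028×0.11×39.8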